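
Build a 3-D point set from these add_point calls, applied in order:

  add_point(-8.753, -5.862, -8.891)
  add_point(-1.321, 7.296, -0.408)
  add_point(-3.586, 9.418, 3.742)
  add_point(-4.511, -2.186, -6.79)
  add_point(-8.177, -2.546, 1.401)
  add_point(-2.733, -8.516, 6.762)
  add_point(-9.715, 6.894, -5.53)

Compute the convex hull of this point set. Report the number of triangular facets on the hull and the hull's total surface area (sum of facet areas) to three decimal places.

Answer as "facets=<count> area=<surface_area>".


facets=10 area=515.871

Extreme-point indices: [0, 1, 2, 3, 4, 5, 6] — 7 of 7 on the boundary.

Area of each hull facet:
  f1: (p2, p1, p6) → 25.4535
  f2: (p2, p5, p1) → 45.1338
  f3: (p3, p1, p6) → 49.0782
  f4: (p3, p0, p6) → 30.8094
  f5: (p3, p5, p1) → 87.9147
  f6: (p3, p0, p5) → 44.6870
  f7: (p4, p2, p6) → 62.5253
  f8: (p4, p2, p5) → 60.8409
  f9: (p4, p0, p6) → 60.5902
  f10: (p4, p0, p5) → 48.8379
Σ area = 515.871

Euler: V−E+F = 7−15+10 = 2.


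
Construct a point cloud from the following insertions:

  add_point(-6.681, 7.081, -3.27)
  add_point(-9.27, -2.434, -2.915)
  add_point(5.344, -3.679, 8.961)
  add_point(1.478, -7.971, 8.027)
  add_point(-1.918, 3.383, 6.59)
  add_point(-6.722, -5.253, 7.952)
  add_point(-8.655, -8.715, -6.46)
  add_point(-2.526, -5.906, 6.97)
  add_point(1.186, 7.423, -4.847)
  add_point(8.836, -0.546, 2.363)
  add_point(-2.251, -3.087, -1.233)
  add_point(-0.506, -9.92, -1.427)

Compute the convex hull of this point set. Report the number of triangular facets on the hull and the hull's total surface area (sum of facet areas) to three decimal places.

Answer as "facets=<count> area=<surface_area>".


facets=16 area=821.877

10 of the 12 inputs are extreme points: [0, 1, 2, 3, 4, 5, 6, 8, 9, 11].

Triangle areas on the boundary:
  f1: (p4, p8, p9) → 68.9450
  f2: (p0, p4, p8) → 45.2449
  f3: (p0, p6, p1) → 21.5779
  f4: (p0, p6, p8) → 64.7047
  f5: (p11, p3, p9) → 57.2886
  f6: (p11, p3, p6) → 36.3311
  f7: (p11, p8, p9) → 89.9950
  f8: (p11, p6, p8) → 84.8449
  f9: (p2, p4, p9) → 41.6526
  f10: (p2, p3, p9) → 21.2849
  f11: (p5, p0, p1) → 55.5061
  f12: (p5, p0, p4) → 56.5412
  f13: (p5, p6, p1) → 40.5387
  f14: (p5, p3, p6) → 64.4564
  f15: (p5, p2, p4) → 49.7749
  f16: (p5, p2, p3) → 23.1904
Σ area = 821.877

Euler characteristic 10−24+16 = 2 ✓


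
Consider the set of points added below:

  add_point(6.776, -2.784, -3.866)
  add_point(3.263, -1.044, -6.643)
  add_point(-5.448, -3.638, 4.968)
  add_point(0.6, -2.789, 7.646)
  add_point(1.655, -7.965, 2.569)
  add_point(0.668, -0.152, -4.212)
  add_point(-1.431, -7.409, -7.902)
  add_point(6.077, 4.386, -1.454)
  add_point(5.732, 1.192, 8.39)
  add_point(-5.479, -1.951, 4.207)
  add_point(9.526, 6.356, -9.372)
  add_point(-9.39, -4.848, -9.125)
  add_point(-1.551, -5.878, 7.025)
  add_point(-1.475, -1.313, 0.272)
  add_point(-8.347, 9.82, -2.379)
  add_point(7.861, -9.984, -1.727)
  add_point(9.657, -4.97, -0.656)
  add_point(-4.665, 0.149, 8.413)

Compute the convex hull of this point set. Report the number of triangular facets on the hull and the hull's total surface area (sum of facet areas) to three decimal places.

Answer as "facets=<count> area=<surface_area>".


Hull vertices (11/18): indices [2, 4, 6, 8, 10, 11, 12, 14, 15, 16, 17].

Facet areas (half cross-product norm):
  f1: (p10, p14, p11) → 152.6915
  f2: (p6, p10, p11) → 70.2480
  f3: (p2, p14, p11) → 103.3972
  f4: (p2, p17, p14) → 38.6795
  f5: (p8, p10, p16) → 82.9831
  f6: (p8, p10, p14) → 162.2423
  f7: (p8, p17, p14) → 76.8567
  f8: (p15, p10, p16) → 30.8173
  f9: (p15, p6, p10) → 96.9296
  f10: (p15, p8, p16) → 26.7661
  f11: (p12, p8, p17) → 33.7377
  f12: (p12, p15, p8) → 67.7021
  f13: (p12, p2, p17) → 12.7738
  f14: (p12, p2, p11) → 29.7267
  f15: (p4, p12, p11) → 47.8414
  f16: (p4, p12, p15) → 7.6593
  f17: (p4, p6, p11) → 41.9098
  f18: (p4, p15, p6) → 40.8746
Σ area = 1123.837

Euler: V−E+F = 11−27+18 = 2.

facets=18 area=1123.837


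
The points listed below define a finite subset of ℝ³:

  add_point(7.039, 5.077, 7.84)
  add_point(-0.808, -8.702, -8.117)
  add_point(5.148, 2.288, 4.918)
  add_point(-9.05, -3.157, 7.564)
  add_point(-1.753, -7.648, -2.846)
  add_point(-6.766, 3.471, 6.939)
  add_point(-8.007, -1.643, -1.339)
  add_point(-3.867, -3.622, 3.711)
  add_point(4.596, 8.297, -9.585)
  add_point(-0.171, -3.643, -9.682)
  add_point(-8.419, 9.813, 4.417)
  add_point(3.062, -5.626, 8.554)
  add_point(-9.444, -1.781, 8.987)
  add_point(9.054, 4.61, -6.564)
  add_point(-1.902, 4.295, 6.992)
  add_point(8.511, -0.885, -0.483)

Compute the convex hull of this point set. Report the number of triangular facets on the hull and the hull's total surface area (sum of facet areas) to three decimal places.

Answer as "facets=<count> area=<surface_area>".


Extreme-point indices: [0, 1, 3, 4, 6, 8, 9, 10, 11, 12, 13, 15] — 12 of 16 on the boundary.

Triangle areas on the boundary:
  f1: (p0, p10, p12) → 99.6336
  f2: (p6, p10, p12) → 60.1482
  f3: (p11, p0, p12) → 74.7498
  f4: (p8, p6, p10) → 111.6166
  f5: (p8, p0, p13) → 44.5617
  f6: (p8, p0, p10) → 136.6471
  f7: (p3, p11, p12) → 12.0489
  f8: (p3, p6, p12) → 7.3438
  f9: (p3, p6, p1) → 47.2492
  f10: (p15, p1, p13) → 58.9731
  f11: (p15, p11, p1) → 82.5307
  f12: (p15, p0, p13) → 41.4435
  f13: (p15, p11, p0) → 53.1429
  f14: (p9, p6, p1) → 30.7323
  f15: (p9, p8, p6) → 74.4247
  f16: (p9, p1, p13) → 26.4943
  f17: (p9, p8, p13) → 40.4210
  f18: (p4, p11, p1) → 18.4233
  f19: (p4, p3, p1) → 15.7525
  f20: (p4, p3, p11) → 70.7175
Σ area = 1107.055

Check V−E+F: 12 − 30 + 20 = 2.

facets=20 area=1107.055


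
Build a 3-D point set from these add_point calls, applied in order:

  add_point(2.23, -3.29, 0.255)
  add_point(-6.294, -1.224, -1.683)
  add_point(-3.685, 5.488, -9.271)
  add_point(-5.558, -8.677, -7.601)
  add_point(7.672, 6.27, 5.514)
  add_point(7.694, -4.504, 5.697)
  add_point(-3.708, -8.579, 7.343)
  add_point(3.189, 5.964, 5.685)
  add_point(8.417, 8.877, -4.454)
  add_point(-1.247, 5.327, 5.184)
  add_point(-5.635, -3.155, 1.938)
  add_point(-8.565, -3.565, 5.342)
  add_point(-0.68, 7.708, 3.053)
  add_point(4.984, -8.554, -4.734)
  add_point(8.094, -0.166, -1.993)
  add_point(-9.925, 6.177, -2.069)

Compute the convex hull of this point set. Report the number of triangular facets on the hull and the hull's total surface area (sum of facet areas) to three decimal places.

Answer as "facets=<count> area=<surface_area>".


facets=22 area=1107.601

Extreme-point indices: [2, 3, 4, 5, 6, 7, 8, 9, 11, 12, 13, 14, 15] — 13 of 16 on the boundary.

Area of each hull facet:
  f1: (p13, p3, p6) → 76.1229
  f2: (p2, p8, p15) → 61.3471
  f3: (p2, p3, p15) → 68.3655
  f4: (p2, p13, p8) → 108.1564
  f5: (p2, p13, p3) → 78.1405
  f6: (p14, p13, p8) → 26.3755
  f7: (p5, p13, p6) → 68.6999
  f8: (p5, p4, p6) → 62.0606
  f9: (p5, p14, p13) → 40.5106
  f10: (p5, p4, p8) → 53.6120
  f11: (p5, p14, p8) → 29.4628
  f12: (p11, p9, p15) → 59.2871
  f13: (p11, p9, p6) → 41.5556
  f14: (p11, p3, p15) → 85.1149
  f15: (p11, p3, p6) → 51.1945
  f16: (p12, p9, p15) → 17.2991
  f17: (p12, p8, p15) → 58.6742
  f18: (p12, p4, p8) → 44.2274
  f19: (p7, p4, p6) → 31.7129
  f20: (p7, p9, p6) → 30.8253
  f21: (p7, p12, p4) → 7.6904
  f22: (p7, p12, p9) → 7.1655
Σ area = 1107.601

Euler characteristic 13−33+22 = 2 ✓


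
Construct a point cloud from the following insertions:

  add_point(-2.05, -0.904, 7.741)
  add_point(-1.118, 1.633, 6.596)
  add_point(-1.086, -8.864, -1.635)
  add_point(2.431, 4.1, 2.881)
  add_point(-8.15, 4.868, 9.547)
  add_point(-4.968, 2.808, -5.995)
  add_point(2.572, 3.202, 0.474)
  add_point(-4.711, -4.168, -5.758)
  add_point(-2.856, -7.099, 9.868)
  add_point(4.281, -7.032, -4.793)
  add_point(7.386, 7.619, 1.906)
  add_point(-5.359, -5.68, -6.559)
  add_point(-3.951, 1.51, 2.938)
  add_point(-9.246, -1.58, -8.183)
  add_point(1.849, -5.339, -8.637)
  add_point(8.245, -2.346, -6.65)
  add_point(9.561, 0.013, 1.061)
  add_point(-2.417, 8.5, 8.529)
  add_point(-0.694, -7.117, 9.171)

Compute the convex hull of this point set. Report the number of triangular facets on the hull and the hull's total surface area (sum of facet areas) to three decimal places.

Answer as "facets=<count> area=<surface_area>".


facets=22 area=1013.055

Extreme-point indices: [2, 4, 5, 8, 9, 10, 11, 13, 14, 15, 16, 17, 18] — 13 of 19 on the boundary.

Per-facet area ½‖(b−a)×(c−a)‖:
  f1: (p4, p8, p13) → 119.2453
  f2: (p4, p8, p17) → 44.4088
  f3: (p18, p9, p16) → 73.4031
  f4: (p18, p8, p17) → 17.7718
  f5: (p18, p2, p8) → 11.9793
  f6: (p18, p2, p9) → 32.4976
  f7: (p18, p10, p16) → 57.8980
  f8: (p18, p10, p17) → 92.3363
  f9: (p15, p9, p16) → 26.1784
  f10: (p15, p10, p16) → 30.6554
  f11: (p11, p8, p13) → 44.2380
  f12: (p11, p2, p8) → 36.7624
  f13: (p5, p15, p10) → 86.9700
  f14: (p5, p10, p17) → 85.6705
  f15: (p5, p4, p13) → 49.9257
  f16: (p5, p4, p17) → 53.2590
  f17: (p14, p15, p9) → 15.3230
  f18: (p14, p2, p9) → 15.7144
  f19: (p14, p11, p2) → 25.4407
  f20: (p14, p11, p13) → 18.7636
  f21: (p14, p5, p13) → 35.0744
  f22: (p14, p5, p15) → 39.5389
Σ area = 1013.055

Check V−E+F: 13 − 33 + 22 = 2.


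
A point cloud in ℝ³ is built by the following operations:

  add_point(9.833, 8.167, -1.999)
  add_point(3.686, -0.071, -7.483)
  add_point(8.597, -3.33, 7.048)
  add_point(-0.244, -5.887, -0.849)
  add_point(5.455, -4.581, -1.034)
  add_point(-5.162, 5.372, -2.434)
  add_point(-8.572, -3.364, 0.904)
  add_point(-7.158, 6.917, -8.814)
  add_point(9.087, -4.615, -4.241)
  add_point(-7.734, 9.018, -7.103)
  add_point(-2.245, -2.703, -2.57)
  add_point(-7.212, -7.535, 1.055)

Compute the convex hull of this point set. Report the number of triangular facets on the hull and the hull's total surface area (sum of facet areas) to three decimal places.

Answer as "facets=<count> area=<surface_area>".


Extreme-point indices: [0, 1, 2, 5, 6, 7, 8, 9, 11] — 9 of 12 on the boundary.

Area of each hull facet:
  f1: (p7, p9, p6) → 19.5820
  f2: (p7, p9, p0) → 25.3151
  f3: (p2, p8, p0) → 70.9595
  f4: (p1, p7, p0) → 75.0994
  f5: (p1, p8, p0) → 44.7344
  f6: (p5, p9, p0) → 46.8699
  f7: (p5, p2, p0) → 109.5545
  f8: (p5, p9, p6) → 25.6793
  f9: (p5, p2, p6) → 88.7125
  f10: (p11, p2, p6) → 38.1611
  f11: (p11, p2, p8) → 93.5278
  f12: (p11, p7, p6) → 22.8863
  f13: (p11, p1, p8) → 61.0665
  f14: (p11, p1, p7) → 98.2602
Σ area = 820.409

Check V−E+F: 9 − 21 + 14 = 2.

facets=14 area=820.409


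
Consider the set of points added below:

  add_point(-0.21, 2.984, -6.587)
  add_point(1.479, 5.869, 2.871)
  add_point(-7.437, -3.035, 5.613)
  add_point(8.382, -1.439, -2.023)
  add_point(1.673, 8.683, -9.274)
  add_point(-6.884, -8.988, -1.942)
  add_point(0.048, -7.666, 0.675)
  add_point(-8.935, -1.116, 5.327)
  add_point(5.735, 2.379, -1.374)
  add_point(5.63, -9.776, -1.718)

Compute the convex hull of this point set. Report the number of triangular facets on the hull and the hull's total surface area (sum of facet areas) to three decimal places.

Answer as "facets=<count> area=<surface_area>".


facets=14 area=657.242

Points on the hull: [1, 2, 3, 4, 5, 6, 7, 8, 9] (9 of 10).

Area of each hull facet:
  f1: (p9, p4, p3) → 51.9501
  f2: (p5, p4, p7) → 109.1062
  f3: (p5, p9, p4) → 123.1925
  f4: (p1, p4, p7) → 75.3813
  f5: (p1, p9, p3) → 44.7551
  f6: (p6, p5, p9) → 19.1248
  f7: (p8, p4, p3) → 20.7917
  f8: (p8, p1, p3) → 8.8793
  f9: (p8, p1, p4) → 37.7469
  f10: (p2, p1, p7) → 15.6427
  f11: (p2, p1, p9) → 98.7710
  f12: (p2, p6, p9) → 6.9776
  f13: (p2, p5, p7) → 10.6756
  f14: (p2, p6, p5) → 34.2471
Σ area = 657.242

Euler characteristic 9−21+14 = 2 ✓


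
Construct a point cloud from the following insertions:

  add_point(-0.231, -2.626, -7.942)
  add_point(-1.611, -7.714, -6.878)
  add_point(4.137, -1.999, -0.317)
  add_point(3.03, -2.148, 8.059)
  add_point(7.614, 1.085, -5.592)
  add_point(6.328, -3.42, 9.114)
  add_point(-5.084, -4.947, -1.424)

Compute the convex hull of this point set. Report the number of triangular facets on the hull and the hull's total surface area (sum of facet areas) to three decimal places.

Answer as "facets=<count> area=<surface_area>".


Points on the hull: [0, 1, 3, 4, 5, 6] (6 of 7).

Facet areas (half cross-product norm):
  f1: (p5, p1, p6) → 53.7664
  f2: (p5, p1, p4) → 97.5285
  f3: (p0, p4, p6) → 34.6040
  f4: (p0, p1, p6) → 18.8320
  f5: (p0, p1, p4) → 19.9871
  f6: (p3, p4, p6) → 84.7210
  f7: (p3, p5, p6) → 16.7608
  f8: (p3, p5, p4) → 27.1682
Σ area = 353.368

Check V−E+F: 6 − 12 + 8 = 2.

facets=8 area=353.368


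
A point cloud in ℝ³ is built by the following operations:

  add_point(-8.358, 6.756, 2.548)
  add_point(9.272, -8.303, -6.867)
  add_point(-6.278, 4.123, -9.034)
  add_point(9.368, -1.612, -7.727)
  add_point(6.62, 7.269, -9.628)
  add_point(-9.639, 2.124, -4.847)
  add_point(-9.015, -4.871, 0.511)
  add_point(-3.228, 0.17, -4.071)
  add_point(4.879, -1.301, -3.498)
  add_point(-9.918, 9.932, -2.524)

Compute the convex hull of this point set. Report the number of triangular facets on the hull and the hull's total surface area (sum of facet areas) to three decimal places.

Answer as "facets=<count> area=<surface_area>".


Points on the hull: [0, 1, 2, 3, 4, 5, 6, 8, 9] (9 of 10).

Triangle areas on the boundary:
  f1: (p0, p4, p9) → 56.2553
  f2: (p2, p4, p9) → 60.6740
  f3: (p1, p4, p3) → 10.0307
  f4: (p1, p2, p4) → 106.2356
  f5: (p8, p1, p3) → 20.8073
  f6: (p8, p4, p3) → 29.0840
  f7: (p8, p0, p4) → 88.7089
  f8: (p6, p1, p2) → 126.3718
  f9: (p6, p0, p9) → 34.2479
  f10: (p6, p8, p0) → 85.4477
  f11: (p6, p8, p1) → 61.6894
  f12: (p5, p2, p9) → 23.2180
  f13: (p5, p6, p9) → 29.1163
  f14: (p5, p6, p2) → 18.5962
Σ area = 750.483

Euler: V−E+F = 9−21+14 = 2.

facets=14 area=750.483


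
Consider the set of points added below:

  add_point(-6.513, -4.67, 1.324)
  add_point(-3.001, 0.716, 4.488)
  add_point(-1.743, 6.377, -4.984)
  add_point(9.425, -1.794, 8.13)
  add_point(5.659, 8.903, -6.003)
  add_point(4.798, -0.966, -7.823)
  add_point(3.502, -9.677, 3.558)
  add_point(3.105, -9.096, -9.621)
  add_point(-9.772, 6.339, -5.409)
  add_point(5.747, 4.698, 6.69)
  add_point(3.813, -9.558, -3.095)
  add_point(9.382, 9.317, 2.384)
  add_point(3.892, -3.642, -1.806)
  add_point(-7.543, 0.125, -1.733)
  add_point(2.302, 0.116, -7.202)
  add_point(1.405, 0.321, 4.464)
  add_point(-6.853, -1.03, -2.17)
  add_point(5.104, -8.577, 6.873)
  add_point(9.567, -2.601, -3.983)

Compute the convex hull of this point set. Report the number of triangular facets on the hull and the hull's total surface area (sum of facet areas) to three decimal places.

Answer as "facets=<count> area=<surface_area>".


Hull vertices (14/19): indices [0, 1, 3, 4, 5, 6, 7, 8, 9, 10, 11, 16, 17, 18].

Triangle areas on the boundary:
  f1: (p4, p11, p8) → 66.7267
  f2: (p4, p11, p18) → 54.9652
  f3: (p0, p1, p8) → 45.8062
  f4: (p7, p10, p18) → 29.7463
  f5: (p7, p4, p8) → 138.9547
  f6: (p7, p10, p6) → 3.5621
  f7: (p7, p0, p6) → 73.1211
  f8: (p3, p11, p18) → 69.6198
  f9: (p5, p4, p18) → 31.8162
  f10: (p5, p7, p18) → 26.9105
  f11: (p5, p7, p4) → 5.1306
  f12: (p16, p0, p8) → 9.2669
  f13: (p16, p7, p8) → 54.6951
  f14: (p16, p7, p0) → 37.3309
  f15: (p9, p3, p11) → 25.2248
  f16: (p9, p3, p1) → 37.1644
  f17: (p9, p11, p8) → 71.9202
  f18: (p9, p1, p8) → 58.3481
  f19: (p17, p3, p1) → 49.5633
  f20: (p17, p0, p6) → 20.0184
  f21: (p17, p0, p1) → 44.4505
  f22: (p17, p3, p18) → 48.3814
  f23: (p17, p10, p18) → 45.7282
  f24: (p17, p10, p6) → 7.0026
Σ area = 1055.454

Euler characteristic 14−36+24 = 2 ✓

facets=24 area=1055.454


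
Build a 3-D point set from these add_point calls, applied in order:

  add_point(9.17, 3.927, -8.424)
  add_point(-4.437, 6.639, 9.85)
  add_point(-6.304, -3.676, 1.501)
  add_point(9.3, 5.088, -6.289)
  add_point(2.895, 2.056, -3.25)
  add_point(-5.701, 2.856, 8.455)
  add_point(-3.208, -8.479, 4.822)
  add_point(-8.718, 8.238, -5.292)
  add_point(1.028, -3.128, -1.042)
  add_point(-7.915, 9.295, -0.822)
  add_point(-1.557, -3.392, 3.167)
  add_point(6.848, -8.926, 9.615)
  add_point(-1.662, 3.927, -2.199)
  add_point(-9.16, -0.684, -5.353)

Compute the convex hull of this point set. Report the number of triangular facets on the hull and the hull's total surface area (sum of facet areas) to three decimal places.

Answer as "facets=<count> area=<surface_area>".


Points on the hull: [0, 1, 2, 3, 5, 6, 7, 8, 9, 11, 13] (11 of 14).

Triangle areas on the boundary:
  f1: (p1, p11, p3) → 182.6640
  f2: (p0, p11, p3) → 24.4716
  f3: (p0, p7, p13) → 81.9380
  f4: (p0, p7, p3) → 22.2245
  f5: (p9, p1, p3) → 106.7680
  f6: (p9, p7, p3) → 42.5779
  f7: (p9, p7, p13) → 20.2111
  f8: (p6, p0, p11) → 119.2782
  f9: (p6, p2, p13) → 13.0938
  f10: (p8, p0, p13) → 72.0133
  f11: (p8, p6, p13) → 50.9139
  f12: (p8, p6, p0) → 10.7486
  f13: (p5, p6, p2) → 31.4286
  f14: (p5, p2, p13) → 35.2358
  f15: (p5, p1, p11) → 33.8391
  f16: (p5, p6, p11) → 67.4925
  f17: (p5, p9, p13) → 62.7137
  f18: (p5, p9, p1) → 23.9277
Σ area = 1001.540

Euler: V−E+F = 11−27+18 = 2.

facets=18 area=1001.540


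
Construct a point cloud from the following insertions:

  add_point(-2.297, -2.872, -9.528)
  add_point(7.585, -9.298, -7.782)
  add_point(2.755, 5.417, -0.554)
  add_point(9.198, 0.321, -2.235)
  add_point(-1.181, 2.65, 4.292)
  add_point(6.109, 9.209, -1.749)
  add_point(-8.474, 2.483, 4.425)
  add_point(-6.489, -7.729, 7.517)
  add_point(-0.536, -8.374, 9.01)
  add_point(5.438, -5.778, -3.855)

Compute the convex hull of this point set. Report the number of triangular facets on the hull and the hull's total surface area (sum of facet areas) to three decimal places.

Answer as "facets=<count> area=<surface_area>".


facets=12 area=832.902

Hull vertices (8/10): indices [0, 1, 3, 4, 5, 6, 7, 8].

Triangle areas on the boundary:
  f1: (p1, p8, p3) → 94.8687
  f2: (p5, p8, p3) → 78.4312
  f3: (p5, p0, p6) → 120.1631
  f4: (p5, p1, p3) → 32.6075
  f5: (p5, p1, p0) → 98.7280
  f6: (p7, p8, p6) → 31.4474
  f7: (p7, p0, p6) → 86.9431
  f8: (p7, p1, p8) → 56.3754
  f9: (p7, p1, p0) → 108.0710
  f10: (p4, p8, p6) → 43.7935
  f11: (p4, p5, p6) → 31.7401
  f12: (p4, p5, p8) → 49.7331
Σ area = 832.902

Euler characteristic 8−18+12 = 2 ✓


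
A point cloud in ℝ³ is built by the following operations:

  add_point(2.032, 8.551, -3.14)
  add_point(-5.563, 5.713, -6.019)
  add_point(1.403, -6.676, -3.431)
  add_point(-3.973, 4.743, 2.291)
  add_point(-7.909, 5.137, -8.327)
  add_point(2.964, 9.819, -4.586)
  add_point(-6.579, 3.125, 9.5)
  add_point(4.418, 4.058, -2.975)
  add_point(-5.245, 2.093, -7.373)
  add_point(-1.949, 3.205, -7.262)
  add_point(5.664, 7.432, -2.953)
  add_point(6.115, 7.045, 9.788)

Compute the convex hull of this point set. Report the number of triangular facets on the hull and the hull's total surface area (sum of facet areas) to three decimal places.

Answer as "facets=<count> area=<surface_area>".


facets=12 area=691.079

Extreme-point indices: [2, 4, 5, 6, 8, 9, 10, 11] — 8 of 12 on the boundary.

Triangle areas on the boundary:
  f1: (p6, p2, p4) → 128.2026
  f2: (p6, p2, p11) → 116.4460
  f3: (p6, p5, p4) → 105.7552
  f4: (p6, p5, p11) → 98.0951
  f5: (p9, p5, p4) → 25.7699
  f6: (p10, p2, p11) → 94.0276
  f7: (p10, p5, p11) → 22.4732
  f8: (p10, p9, p2) → 53.9950
  f9: (p10, p9, p5) → 17.1125
  f10: (p8, p2, p4) → 3.1727
  f11: (p8, p9, p4) → 6.6886
  f12: (p8, p9, p2) → 19.3405
Σ area = 691.079

Euler characteristic 8−18+12 = 2 ✓


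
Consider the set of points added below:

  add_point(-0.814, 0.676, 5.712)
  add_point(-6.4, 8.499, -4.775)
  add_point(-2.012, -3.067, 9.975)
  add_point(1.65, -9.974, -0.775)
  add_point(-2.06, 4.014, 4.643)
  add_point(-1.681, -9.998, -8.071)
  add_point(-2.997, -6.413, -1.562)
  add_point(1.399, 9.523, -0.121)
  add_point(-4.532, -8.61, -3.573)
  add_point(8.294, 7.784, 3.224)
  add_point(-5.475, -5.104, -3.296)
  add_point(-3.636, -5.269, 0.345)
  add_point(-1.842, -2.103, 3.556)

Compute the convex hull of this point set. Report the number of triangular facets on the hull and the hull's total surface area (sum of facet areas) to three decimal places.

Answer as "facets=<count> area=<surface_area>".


Points on the hull: [1, 2, 3, 4, 5, 7, 8, 9, 10] (9 of 13).

Area of each hull facet:
  f1: (p3, p5, p9) → 73.2759
  f2: (p3, p2, p9) → 107.6688
  f3: (p7, p5, p1) → 88.5171
  f4: (p7, p5, p9) → 83.4098
  f5: (p10, p5, p1) → 43.3853
  f6: (p10, p2, p1) → 95.0494
  f7: (p4, p2, p9) → 46.2557
  f8: (p4, p7, p9) → 31.6695
  f9: (p4, p2, p1) → 28.6169
  f10: (p4, p7, p1) → 36.4736
  f11: (p8, p10, p5) → 9.0012
  f12: (p8, p10, p2) → 24.9598
  f13: (p8, p3, p5) → 18.7274
  f14: (p8, p3, p2) → 45.9895
Σ area = 733.000

Euler: V−E+F = 9−21+14 = 2.

facets=14 area=733.000


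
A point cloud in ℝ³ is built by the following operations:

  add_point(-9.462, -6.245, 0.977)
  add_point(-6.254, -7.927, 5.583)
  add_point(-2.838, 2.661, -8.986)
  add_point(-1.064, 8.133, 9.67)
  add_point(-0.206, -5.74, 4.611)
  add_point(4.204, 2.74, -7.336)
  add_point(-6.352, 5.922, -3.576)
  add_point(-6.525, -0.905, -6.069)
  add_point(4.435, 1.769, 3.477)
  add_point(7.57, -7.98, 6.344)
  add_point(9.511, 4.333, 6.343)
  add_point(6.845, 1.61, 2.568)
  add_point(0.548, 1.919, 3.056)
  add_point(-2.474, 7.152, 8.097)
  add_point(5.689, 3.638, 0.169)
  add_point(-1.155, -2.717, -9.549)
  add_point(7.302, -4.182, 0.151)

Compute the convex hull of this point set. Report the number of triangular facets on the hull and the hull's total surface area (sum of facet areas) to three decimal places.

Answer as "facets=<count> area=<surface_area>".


Hull vertices (12/17): indices [0, 1, 2, 3, 5, 6, 7, 9, 10, 13, 15, 16].

Area of each hull facet:
  f1: (p3, p9, p10) → 71.8503
  f2: (p16, p9, p10) → 38.9633
  f3: (p16, p15, p9) → 32.6158
  f4: (p7, p15, p0) → 26.9321
  f5: (p7, p6, p0) → 32.4449
  f6: (p5, p16, p10) → 57.2488
  f7: (p5, p16, p15) → 42.3627
  f8: (p5, p3, p10) → 86.4496
  f9: (p5, p3, p6) → 84.0605
  f10: (p1, p3, p9) → 114.3769
  f11: (p1, p15, p0) → 38.1771
  f12: (p1, p15, p9) → 112.5090
  f13: (p13, p6, p0) → 81.5244
  f14: (p13, p3, p6) → 7.1090
  f15: (p13, p1, p0) → 46.1302
  f16: (p13, p1, p3) → 13.8345
  f17: (p2, p5, p15) → 19.7975
  f18: (p2, p5, p6) → 24.9575
  f19: (p2, p7, p15) → 15.7191
  f20: (p2, p7, p6) → 19.5360
Σ area = 966.599

Euler: V−E+F = 12−30+20 = 2.

facets=20 area=966.599


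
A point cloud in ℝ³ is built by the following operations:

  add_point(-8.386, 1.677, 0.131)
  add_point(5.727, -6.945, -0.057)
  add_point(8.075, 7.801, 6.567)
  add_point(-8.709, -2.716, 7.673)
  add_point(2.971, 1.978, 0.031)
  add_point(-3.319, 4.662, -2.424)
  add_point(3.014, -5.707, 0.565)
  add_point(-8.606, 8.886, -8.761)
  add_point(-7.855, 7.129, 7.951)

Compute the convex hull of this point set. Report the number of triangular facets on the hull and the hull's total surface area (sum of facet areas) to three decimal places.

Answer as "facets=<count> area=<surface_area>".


Points on the hull: [0, 1, 2, 3, 4, 6, 7, 8] (8 of 9).

Triangle areas on the boundary:
  f1: (p1, p2, p3) → 132.2660
  f2: (p8, p2, p3) → 78.4833
  f3: (p8, p7, p3) → 82.9275
  f4: (p8, p7, p2) → 134.4601
  f5: (p0, p7, p3) → 8.1504
  f6: (p0, p7, p1) → 89.1839
  f7: (p4, p1, p2) → 43.2323
  f8: (p4, p7, p2) → 72.0629
  f9: (p4, p7, p1) → 59.1357
  f10: (p6, p1, p3) → 7.6307
  f11: (p6, p0, p3) → 57.1440
  f12: (p6, p0, p1) → 5.6948
Σ area = 770.372

Euler: V−E+F = 8−18+12 = 2.

facets=12 area=770.372


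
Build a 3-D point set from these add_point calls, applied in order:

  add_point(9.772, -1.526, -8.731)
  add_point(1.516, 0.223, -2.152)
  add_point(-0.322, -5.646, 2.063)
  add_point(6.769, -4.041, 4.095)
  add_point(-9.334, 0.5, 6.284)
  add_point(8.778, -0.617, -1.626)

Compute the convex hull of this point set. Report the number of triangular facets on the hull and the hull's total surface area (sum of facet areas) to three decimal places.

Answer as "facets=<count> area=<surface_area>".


facets=8 area=302.241

6 of the 6 inputs are extreme points: [0, 1, 2, 3, 4, 5].

Area of each hull facet:
  f1: (p2, p0, p4) → 70.4159
  f2: (p1, p0, p4) → 10.5924
  f3: (p3, p2, p4) → 37.8463
  f4: (p3, p2, p0) → 50.6177
  f5: (p5, p1, p4) → 33.8660
  f6: (p5, p3, p4) → 56.8901
  f7: (p5, p1, p0) → 26.4161
  f8: (p5, p3, p0) → 15.5964
Σ area = 302.241

Check V−E+F: 6 − 12 + 8 = 2.


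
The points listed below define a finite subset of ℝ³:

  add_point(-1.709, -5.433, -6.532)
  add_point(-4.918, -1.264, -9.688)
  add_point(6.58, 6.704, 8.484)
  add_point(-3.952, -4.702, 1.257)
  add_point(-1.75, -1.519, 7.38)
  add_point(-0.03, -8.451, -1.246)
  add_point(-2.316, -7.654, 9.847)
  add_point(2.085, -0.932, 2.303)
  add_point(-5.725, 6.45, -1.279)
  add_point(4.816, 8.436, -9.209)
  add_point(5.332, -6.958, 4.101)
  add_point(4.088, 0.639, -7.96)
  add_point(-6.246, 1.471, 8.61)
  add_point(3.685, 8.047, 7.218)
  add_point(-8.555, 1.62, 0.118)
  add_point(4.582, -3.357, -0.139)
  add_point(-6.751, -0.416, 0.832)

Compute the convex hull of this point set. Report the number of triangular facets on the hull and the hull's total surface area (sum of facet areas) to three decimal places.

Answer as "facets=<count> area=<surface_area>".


Points on the hull: [0, 1, 2, 3, 5, 6, 8, 9, 10, 11, 12, 13, 14] (13 of 17).

Per-facet area ½‖(b−a)×(c−a)‖:
  f1: (p1, p8, p14) → 30.8910
  f2: (p1, p8, p9) → 70.1829
  f3: (p12, p6, p14) → 42.7989
  f4: (p12, p6, p2) → 69.3372
  f5: (p12, p8, p14) → 25.2105
  f6: (p13, p9, p2) → 26.7957
  f7: (p13, p8, p9) → 83.4173
  f8: (p13, p12, p2) → 18.4760
  f9: (p13, p12, p8) → 61.2295
  f10: (p11, p1, p9) → 35.8672
  f11: (p3, p6, p5) → 27.4997
  f12: (p3, p1, p5) → 33.9754
  f13: (p3, p6, p14) → 31.7226
  f14: (p3, p1, p14) → 41.1831
  f15: (p10, p6, p5) → 36.5781
  f16: (p10, p11, p5) → 46.4156
  f17: (p10, p6, p2) → 68.9989
  f18: (p10, p11, p9) → 43.2655
  f19: (p10, p9, p2) → 125.5514
  f20: (p0, p1, p5) → 8.6576
  f21: (p0, p11, p5) → 25.6444
  f22: (p0, p11, p1) → 25.5120
Σ area = 979.210

Euler: V−E+F = 13−33+22 = 2.

facets=22 area=979.210


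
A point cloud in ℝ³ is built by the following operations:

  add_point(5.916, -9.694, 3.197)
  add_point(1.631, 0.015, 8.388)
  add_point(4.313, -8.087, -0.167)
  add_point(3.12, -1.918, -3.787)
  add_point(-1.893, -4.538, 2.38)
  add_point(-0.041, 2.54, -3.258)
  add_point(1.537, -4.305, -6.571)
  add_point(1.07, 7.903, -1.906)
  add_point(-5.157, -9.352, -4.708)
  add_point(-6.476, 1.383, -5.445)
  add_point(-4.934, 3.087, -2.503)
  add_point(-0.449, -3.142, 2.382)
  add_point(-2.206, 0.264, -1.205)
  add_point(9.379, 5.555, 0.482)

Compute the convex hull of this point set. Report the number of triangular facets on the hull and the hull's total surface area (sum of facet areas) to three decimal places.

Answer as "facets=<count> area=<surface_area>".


Extreme-point indices: [0, 1, 2, 4, 6, 7, 8, 9, 10, 13] — 10 of 14 on the boundary.

Triangle areas on the boundary:
  f1: (p1, p0, p13) → 72.4018
  f2: (p6, p0, p13) → 82.8125
  f3: (p7, p1, p13) → 53.0134
  f4: (p7, p6, p9) → 51.4258
  f5: (p7, p6, p13) → 57.5906
  f6: (p4, p1, p0) → 38.8248
  f7: (p10, p7, p9) → 10.7373
  f8: (p10, p7, p1) → 48.0406
  f9: (p10, p4, p9) → 17.5694
  f10: (p10, p4, p1) → 39.6511
  f11: (p8, p4, p0) → 42.9413
  f12: (p8, p6, p9) → 40.2635
  f13: (p8, p4, p9) → 45.0094
  f14: (p2, p6, p0) → 1.5278
  f15: (p2, p8, p0) → 16.0854
  f16: (p2, p8, p6) → 33.5161
Σ area = 651.411

Euler characteristic 10−24+16 = 2 ✓

facets=16 area=651.411


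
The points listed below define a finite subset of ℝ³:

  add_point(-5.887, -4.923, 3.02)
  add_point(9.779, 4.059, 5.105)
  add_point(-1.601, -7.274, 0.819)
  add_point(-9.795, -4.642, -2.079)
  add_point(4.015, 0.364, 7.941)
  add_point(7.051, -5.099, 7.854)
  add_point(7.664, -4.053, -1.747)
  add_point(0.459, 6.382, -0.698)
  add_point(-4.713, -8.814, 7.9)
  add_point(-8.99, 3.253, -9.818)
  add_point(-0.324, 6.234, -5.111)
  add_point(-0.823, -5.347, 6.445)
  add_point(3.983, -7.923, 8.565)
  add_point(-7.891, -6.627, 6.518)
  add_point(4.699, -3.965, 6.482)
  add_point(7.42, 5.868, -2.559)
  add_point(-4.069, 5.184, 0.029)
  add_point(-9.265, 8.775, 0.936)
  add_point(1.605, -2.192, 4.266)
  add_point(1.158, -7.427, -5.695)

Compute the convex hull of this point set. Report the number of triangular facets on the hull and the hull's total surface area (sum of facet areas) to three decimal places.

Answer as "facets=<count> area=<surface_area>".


Hull vertices (13/20): indices [1, 3, 4, 5, 6, 8, 9, 10, 12, 13, 15, 17, 19].

Triangle areas on the boundary:
  f1: (p9, p17, p3) → 63.9878
  f2: (p19, p9, p3) → 65.3468
  f3: (p8, p19, p3) → 69.1641
  f4: (p10, p9, p17) → 53.2306
  f5: (p13, p17, p3) → 62.1088
  f6: (p13, p8, p3) → 14.7653
  f7: (p4, p17, p1) → 62.4706
  f8: (p4, p13, p17) → 106.2033
  f9: (p4, p13, p8) → 25.6620
  f10: (p12, p8, p19) → 61.5049
  f11: (p12, p4, p8) → 36.2476
  f12: (p6, p12, p19) → 48.3015
  f13: (p15, p19, p9) → 110.1770
  f14: (p15, p10, p9) → 15.6682
  f15: (p15, p6, p19) → 38.8847
  f16: (p15, p6, p1) → 39.0106
  f17: (p15, p17, p1) → 70.5167
  f18: (p15, p10, p17) → 36.0391
  f19: (p5, p6, p1) → 44.2769
  f20: (p5, p6, p12) → 19.6195
  f21: (p5, p4, p1) → 23.1285
  f22: (p5, p12, p4) → 12.8691
Σ area = 1079.184

Euler: V−E+F = 13−33+22 = 2.

facets=22 area=1079.184


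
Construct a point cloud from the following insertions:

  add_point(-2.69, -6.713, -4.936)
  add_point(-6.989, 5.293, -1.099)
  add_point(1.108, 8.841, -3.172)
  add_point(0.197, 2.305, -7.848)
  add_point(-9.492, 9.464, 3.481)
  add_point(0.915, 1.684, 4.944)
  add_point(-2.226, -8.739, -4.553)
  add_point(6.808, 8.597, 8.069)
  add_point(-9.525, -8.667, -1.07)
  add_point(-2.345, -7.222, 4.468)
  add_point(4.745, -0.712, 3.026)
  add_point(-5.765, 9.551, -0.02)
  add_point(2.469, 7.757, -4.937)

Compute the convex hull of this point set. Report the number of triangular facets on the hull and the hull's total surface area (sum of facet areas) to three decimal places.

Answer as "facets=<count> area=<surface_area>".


Hull vertices (12/13): indices [0, 1, 2, 3, 4, 6, 7, 8, 9, 10, 11, 12].

Triangle areas on the boundary:
  f1: (p4, p11, p7) → 37.1791
  f2: (p12, p3, p11) → 32.0102
  f3: (p0, p3, p8) → 31.8715
  f4: (p0, p6, p8) → 8.4755
  f5: (p0, p6, p3) → 5.3077
  f6: (p10, p6, p3) → 65.4837
  f7: (p10, p12, p7) → 61.5829
  f8: (p10, p12, p3) → 37.9684
  f9: (p9, p4, p8) → 81.8460
  f10: (p9, p4, p7) → 138.4298
  f11: (p9, p10, p7) → 40.0095
  f12: (p9, p6, p8) → 33.2601
  f13: (p9, p10, p6) → 44.4756
  f14: (p1, p3, p11) → 22.8080
  f15: (p1, p4, p11) → 11.6459
  f16: (p1, p3, p8) → 72.1457
  f17: (p1, p4, p8) → 39.7135
  f18: (p2, p11, p7) → 47.8282
  f19: (p2, p12, p7) → 14.4607
  f20: (p2, p12, p11) → 5.2011
Σ area = 831.703

Euler characteristic 12−30+20 = 2 ✓

facets=20 area=831.703


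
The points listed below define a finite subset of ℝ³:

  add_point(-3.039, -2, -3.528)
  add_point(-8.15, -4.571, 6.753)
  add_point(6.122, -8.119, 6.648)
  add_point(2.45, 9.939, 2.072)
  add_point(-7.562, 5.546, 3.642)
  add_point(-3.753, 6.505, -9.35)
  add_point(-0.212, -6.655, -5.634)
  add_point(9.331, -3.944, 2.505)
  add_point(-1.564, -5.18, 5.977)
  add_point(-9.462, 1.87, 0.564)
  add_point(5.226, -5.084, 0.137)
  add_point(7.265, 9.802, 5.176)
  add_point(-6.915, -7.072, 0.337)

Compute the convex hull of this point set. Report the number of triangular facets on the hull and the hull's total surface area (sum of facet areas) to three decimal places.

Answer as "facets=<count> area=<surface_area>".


Hull vertices (10/13): indices [1, 2, 3, 4, 5, 6, 7, 9, 11, 12].

Per-facet area ½‖(b−a)×(c−a)‖:
  f1: (p6, p5, p7) → 89.5142
  f2: (p4, p1, p9) → 23.2562
  f3: (p4, p5, p9) → 31.8021
  f4: (p4, p5, p3) → 68.0780
  f5: (p11, p5, p7) → 127.4868
  f6: (p11, p5, p3) → 20.7918
  f7: (p11, p4, p3) → 23.3466
  f8: (p11, p4, p1) → 78.7333
  f9: (p12, p1, p9) → 29.6079
  f10: (p12, p5, p9) → 56.0608
  f11: (p12, p6, p5) → 63.4392
  f12: (p2, p11, p7) → 43.0665
  f13: (p2, p11, p1) → 130.3795
  f14: (p2, p12, p1) → 49.6184
  f15: (p2, p6, p7) → 42.7917
  f16: (p2, p12, p6) → 60.4223
Σ area = 938.395

Check V−E+F: 10 − 24 + 16 = 2.

facets=16 area=938.395


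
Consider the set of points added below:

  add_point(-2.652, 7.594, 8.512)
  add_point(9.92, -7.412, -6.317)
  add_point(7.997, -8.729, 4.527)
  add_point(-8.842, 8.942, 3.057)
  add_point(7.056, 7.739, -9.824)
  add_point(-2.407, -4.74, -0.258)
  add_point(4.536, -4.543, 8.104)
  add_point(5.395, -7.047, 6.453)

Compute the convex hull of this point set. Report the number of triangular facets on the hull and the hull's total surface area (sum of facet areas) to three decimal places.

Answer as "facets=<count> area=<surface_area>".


Hull vertices (8/8): indices [0, 1, 2, 3, 4, 5, 6, 7].

Area of each hull facet:
  f1: (p0, p4, p3) → 84.3741
  f2: (p5, p4, p3) → 136.5530
  f3: (p5, p4, p1) → 107.2236
  f4: (p6, p0, p3) → 51.1875
  f5: (p6, p5, p3) → 83.8285
  f6: (p6, p5, p7) → 16.4372
  f7: (p6, p0, p4) → 141.4430
  f8: (p2, p6, p7) → 3.0362
  f9: (p2, p5, p1) → 64.6374
  f10: (p2, p5, p7) → 18.3962
  f11: (p2, p4, p1) → 83.6796
  f12: (p2, p6, p4) → 70.3274
Σ area = 861.124

Euler characteristic 8−18+12 = 2 ✓

facets=12 area=861.124


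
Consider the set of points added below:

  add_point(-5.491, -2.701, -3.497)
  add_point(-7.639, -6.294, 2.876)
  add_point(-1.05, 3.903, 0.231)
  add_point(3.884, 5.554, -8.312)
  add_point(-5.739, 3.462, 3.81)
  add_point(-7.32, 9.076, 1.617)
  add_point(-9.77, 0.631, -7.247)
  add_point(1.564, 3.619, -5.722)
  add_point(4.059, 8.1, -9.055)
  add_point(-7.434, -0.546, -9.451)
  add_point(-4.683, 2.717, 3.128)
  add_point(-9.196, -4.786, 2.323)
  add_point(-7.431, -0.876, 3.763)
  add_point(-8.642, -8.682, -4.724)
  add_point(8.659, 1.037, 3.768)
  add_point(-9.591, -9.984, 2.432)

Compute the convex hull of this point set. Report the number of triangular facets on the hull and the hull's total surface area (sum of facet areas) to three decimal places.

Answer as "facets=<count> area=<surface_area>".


Hull vertices (11/16): indices [3, 4, 5, 6, 8, 9, 11, 12, 13, 14, 15].

Per-facet area ½‖(b−a)×(c−a)‖:
  f1: (p13, p15, p6) → 32.5197
  f2: (p13, p15, p14) → 77.5606
  f3: (p11, p15, p6) → 24.7849
  f4: (p11, p5, p6) → 65.6959
  f5: (p8, p5, p6) → 90.0960
  f6: (p8, p5, p14) → 113.4784
  f7: (p4, p5, p14) → 41.7147
  f8: (p9, p13, p6) → 16.1209
  f9: (p9, p8, p6) → 23.3038
  f10: (p3, p13, p14) → 130.5288
  f11: (p3, p8, p14) → 15.4145
  f12: (p3, p9, p13) → 53.9436
  f13: (p3, p9, p8) → 14.9942
  f14: (p12, p11, p5) → 14.3644
  f15: (p12, p4, p5) → 9.7002
  f16: (p12, p11, p15) → 5.5088
  f17: (p12, p15, p14) → 72.0185
  f18: (p12, p4, p14) → 33.2829
Σ area = 835.031

Check V−E+F: 11 − 27 + 18 = 2.

facets=18 area=835.031


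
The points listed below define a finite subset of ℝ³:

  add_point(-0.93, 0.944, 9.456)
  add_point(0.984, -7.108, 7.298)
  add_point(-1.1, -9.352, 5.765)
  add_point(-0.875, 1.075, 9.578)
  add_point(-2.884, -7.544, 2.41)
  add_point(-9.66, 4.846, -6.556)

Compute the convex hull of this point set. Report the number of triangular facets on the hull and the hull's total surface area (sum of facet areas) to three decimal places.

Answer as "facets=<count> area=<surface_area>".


facets=8 area=258.553

6 of the 6 inputs are extreme points: [0, 1, 2, 3, 4, 5].

Triangle areas on the boundary:
  f1: (p3, p1, p5) → 81.3726
  f2: (p2, p3, p1) → 11.8686
  f3: (p4, p1, p5) → 41.0721
  f4: (p4, p2, p5) → 14.0134
  f5: (p4, p2, p1) → 6.7935
  f6: (p0, p3, p5) → 1.4579
  f7: (p0, p2, p5) → 101.4937
  f8: (p0, p2, p3) → 0.4812
Σ area = 258.553

Check V−E+F: 6 − 12 + 8 = 2.


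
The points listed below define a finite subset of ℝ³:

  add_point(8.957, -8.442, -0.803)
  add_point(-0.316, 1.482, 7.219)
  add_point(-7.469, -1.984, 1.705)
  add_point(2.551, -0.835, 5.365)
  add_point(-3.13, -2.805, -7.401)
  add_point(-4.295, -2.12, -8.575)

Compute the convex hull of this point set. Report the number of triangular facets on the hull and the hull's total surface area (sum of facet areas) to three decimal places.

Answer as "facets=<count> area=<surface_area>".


facets=8 area=336.424

Extreme-point indices: [0, 1, 2, 3, 4, 5] — 6 of 6 on the boundary.

Facet areas (half cross-product norm):
  f1: (p1, p0, p2) → 76.0503
  f2: (p5, p1, p2) → 49.1103
  f3: (p3, p1, p0) → 4.5357
  f4: (p3, p5, p0) → 87.4113
  f5: (p3, p5, p1) → 31.8197
  f6: (p4, p0, p2) → 75.2783
  f7: (p4, p5, p2) → 8.6961
  f8: (p4, p5, p0) → 3.5224
Σ area = 336.424

Check V−E+F: 6 − 12 + 8 = 2.


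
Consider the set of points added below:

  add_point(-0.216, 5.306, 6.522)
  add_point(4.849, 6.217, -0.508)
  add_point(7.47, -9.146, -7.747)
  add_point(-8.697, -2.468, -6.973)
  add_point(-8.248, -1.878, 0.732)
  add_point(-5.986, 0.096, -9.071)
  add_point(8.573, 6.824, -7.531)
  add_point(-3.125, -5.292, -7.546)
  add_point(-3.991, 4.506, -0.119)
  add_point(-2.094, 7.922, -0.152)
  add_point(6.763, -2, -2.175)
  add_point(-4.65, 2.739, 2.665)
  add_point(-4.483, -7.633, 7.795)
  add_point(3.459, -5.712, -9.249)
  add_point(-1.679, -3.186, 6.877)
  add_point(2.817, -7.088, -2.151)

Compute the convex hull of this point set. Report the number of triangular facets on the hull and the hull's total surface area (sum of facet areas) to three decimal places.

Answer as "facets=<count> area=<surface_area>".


Hull vertices (14/16): indices [0, 1, 2, 3, 4, 5, 6, 7, 9, 10, 11, 12, 13, 14].

Triangle areas on the boundary:
  f1: (p5, p9, p3) → 26.0574
  f2: (p5, p9, p6) → 79.5945
  f3: (p10, p2, p6) → 44.8700
  f4: (p10, p12, p2) → 72.0082
  f5: (p4, p12, p3) → 27.5856
  f6: (p4, p9, p3) → 44.9093
  f7: (p7, p5, p3) → 12.6382
  f8: (p7, p12, p3) → 48.6164
  f9: (p7, p12, p2) → 87.7263
  f10: (p13, p2, p6) → 36.1070
  f11: (p13, p5, p6) → 74.6469
  f12: (p13, p7, p2) → 13.7784
  f13: (p13, p7, p5) → 19.3222
  f14: (p14, p10, p12) → 27.4571
  f15: (p14, p0, p12) → 9.1959
  f16: (p14, p0, p10) → 52.0648
  f17: (p11, p4, p9) → 14.1803
  f18: (p11, p0, p9) → 19.4303
  f19: (p11, p4, p12) → 30.3824
  f20: (p11, p0, p12) → 36.9817
  f21: (p1, p10, p6) → 33.5752
  f22: (p1, p0, p10) → 36.8105
  f23: (p1, p9, p6) → 25.0513
  f24: (p1, p0, p9) → 25.4212
Σ area = 898.411

Euler characteristic 14−36+24 = 2 ✓

facets=24 area=898.411


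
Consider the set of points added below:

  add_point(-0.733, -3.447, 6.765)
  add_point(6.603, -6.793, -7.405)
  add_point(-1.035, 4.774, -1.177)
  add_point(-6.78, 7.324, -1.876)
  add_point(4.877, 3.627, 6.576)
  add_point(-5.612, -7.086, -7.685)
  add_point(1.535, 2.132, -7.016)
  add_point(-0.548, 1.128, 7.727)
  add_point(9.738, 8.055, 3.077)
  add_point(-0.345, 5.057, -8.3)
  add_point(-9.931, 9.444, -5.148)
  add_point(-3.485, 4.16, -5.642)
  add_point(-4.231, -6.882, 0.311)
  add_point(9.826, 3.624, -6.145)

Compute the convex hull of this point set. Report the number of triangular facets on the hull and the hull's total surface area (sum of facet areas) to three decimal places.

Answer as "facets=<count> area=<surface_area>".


Points on the hull: [0, 1, 4, 5, 7, 8, 9, 10, 12, 13] (10 of 14).

Triangle areas on the boundary:
  f1: (p8, p13, p10) → 103.8809
  f2: (p8, p7, p10) → 118.5440
  f3: (p9, p13, p10) → 31.3370
  f4: (p9, p5, p10) → 72.8975
  f5: (p12, p5, p10) → 69.5385
  f6: (p0, p7, p10) → 40.3031
  f7: (p0, p12, p10) → 73.4842
  f8: (p1, p12, p5) → 48.6668
  f9: (p1, p9, p13) → 56.6754
  f10: (p1, p9, p5) → 73.5510
  f11: (p1, p0, p12) → 53.5894
  f12: (p1, p8, p13) → 48.2392
  f13: (p4, p8, p7) → 9.1312
  f14: (p4, p0, p7) → 13.0537
  f15: (p4, p1, p8) → 65.0169
  f16: (p4, p1, p0) → 72.9201
Σ area = 950.829

Euler characteristic 10−24+16 = 2 ✓

facets=16 area=950.829
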